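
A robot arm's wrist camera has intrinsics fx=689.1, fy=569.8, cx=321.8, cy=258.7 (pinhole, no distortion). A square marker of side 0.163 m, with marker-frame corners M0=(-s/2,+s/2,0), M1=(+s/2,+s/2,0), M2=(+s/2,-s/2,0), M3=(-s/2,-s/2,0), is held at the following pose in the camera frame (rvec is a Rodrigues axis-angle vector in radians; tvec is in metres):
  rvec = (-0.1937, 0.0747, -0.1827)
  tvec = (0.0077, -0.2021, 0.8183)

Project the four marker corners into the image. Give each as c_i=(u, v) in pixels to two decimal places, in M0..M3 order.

c0=(272.17, 182.29) c1=(409.70, 159.57) c2=(382.84, 55.45) c3=(250.89, 78.43)

Intrinsics K: fx=689.1, fy=569.8, cx=321.8, cy=258.7
Marker side s = 0.163 m; corners in marker frame (Z=0):
  M0 = (-0.0815, +0.0815, 0)
  M1 = (+0.0815, +0.0815, 0)
  M2 = (+0.0815, -0.0815, 0)
  M3 = (-0.0815, -0.0815, 0)
rvec = (-0.1937, 0.0747, -0.1827), |rvec| = θ = 0.27655 rad = 15.845°
Rodrigues: sinθ=0.27304, 1−cosθ=0.03800; R = I + sinθ·[k]× + (1−cosθ)·[k]×²:
    [+0.98064 +0.17319 +0.09133]
    [-0.18757 +0.96478 +0.18446]
    [-0.05617 -0.19802 +0.97859]
t = (0.0077, -0.2021, 0.8183) m
M0: Pc = R·M0+t = (-0.05811, -0.10818, +0.80674); u = 689.1·(-0.05811)/0.80674 + 321.8 = 272.1659, v = 569.8·(-0.10818)/0.80674 + 258.7 = 182.2897
M1: Pc = R·M1+t = (+0.10174, -0.13876, +0.79758); u = 689.1·(+0.10174)/0.79758 + 321.8 = 409.6997, v = 569.8·(-0.13876)/0.79758 + 258.7 = 159.5704
M2: Pc = R·M2+t = (+0.07351, -0.29602, +0.82986); u = 689.1·(+0.07351)/0.82986 + 321.8 = 382.8391, v = 569.8·(-0.29602)/0.82986 + 258.7 = 55.4491
M3: Pc = R·M3+t = (-0.08634, -0.26544, +0.83902); u = 689.1·(-0.08634)/0.83902 + 321.8 = 250.8893, v = 569.8·(-0.26544)/0.83902 + 258.7 = 78.4305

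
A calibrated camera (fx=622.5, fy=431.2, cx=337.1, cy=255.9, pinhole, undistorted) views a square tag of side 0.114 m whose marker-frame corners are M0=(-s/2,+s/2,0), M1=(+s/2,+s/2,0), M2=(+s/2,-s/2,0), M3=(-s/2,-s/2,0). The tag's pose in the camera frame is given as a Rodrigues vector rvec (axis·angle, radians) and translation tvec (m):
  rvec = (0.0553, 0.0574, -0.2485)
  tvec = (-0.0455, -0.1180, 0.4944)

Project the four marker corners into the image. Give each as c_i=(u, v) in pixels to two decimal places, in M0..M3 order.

c0=(229.49, 213.77) c1=(367.06, 188.84) c2=(331.44, 90.62) c3=(192.88, 117.26)

Intrinsics K: fx=622.5, fy=431.2, cx=337.1, cy=255.9
Marker side s = 0.114 m; corners in marker frame (Z=0):
  M0 = (-0.0570, +0.0570, 0)
  M1 = (+0.0570, +0.0570, 0)
  M2 = (+0.0570, -0.0570, 0)
  M3 = (-0.0570, -0.0570, 0)
rvec = (0.0553, 0.0574, -0.2485), |rvec| = θ = 0.26097 rad = 14.952°
Rodrigues: sinθ=0.25802, 1−cosθ=0.03386; R = I + sinθ·[k]× + (1−cosθ)·[k]×²:
    [+0.96766 +0.24727 +0.04992]
    [-0.24411 +0.96778 -0.06177]
    [-0.06358 +0.04758 +0.99684]
t = (-0.0455, -0.1180, 0.4944) m
M0: Pc = R·M0+t = (-0.08656, -0.04892, +0.50074); u = 622.5·(-0.08656)/0.50074 + 337.1 = 229.4883, v = 431.2·(-0.04892)/0.50074 + 255.9 = 213.7714
M1: Pc = R·M1+t = (+0.02375, -0.07675, +0.49349); u = 622.5·(+0.02375)/0.49349 + 337.1 = 367.0600, v = 431.2·(-0.07675)/0.49349 + 255.9 = 188.8365
M2: Pc = R·M2+t = (-0.00444, -0.18708, +0.48806); u = 622.5·(-0.00444)/0.48806 + 337.1 = 331.4401, v = 431.2·(-0.18708)/0.48806 + 255.9 = 90.6185
M3: Pc = R·M3+t = (-0.11475, -0.15925, +0.49531); u = 622.5·(-0.11475)/0.49531 + 337.1 = 192.8830, v = 431.2·(-0.15925)/0.49531 + 255.9 = 117.2638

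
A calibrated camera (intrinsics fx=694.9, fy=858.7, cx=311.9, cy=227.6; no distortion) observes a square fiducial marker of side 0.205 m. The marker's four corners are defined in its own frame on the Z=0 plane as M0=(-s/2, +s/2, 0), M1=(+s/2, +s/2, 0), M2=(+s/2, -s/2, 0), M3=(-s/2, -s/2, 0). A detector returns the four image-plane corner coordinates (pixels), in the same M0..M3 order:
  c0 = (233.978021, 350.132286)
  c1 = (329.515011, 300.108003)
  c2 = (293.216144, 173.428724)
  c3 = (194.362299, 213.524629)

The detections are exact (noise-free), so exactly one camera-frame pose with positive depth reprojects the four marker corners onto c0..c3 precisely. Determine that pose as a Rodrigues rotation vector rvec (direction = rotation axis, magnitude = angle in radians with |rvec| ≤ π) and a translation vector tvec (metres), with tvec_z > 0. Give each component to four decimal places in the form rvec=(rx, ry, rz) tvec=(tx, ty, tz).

Intrinsics K: fx=694.9, fy=858.7, cx=311.9, cy=227.6
Marker side s = 0.205 m; corners in marker frame (Z=0):
  M0 = (-0.1025, +0.1025, 0)
  M1 = (+0.1025, +0.1025, 0)
  M2 = (+0.1025, -0.1025, 0)
  M3 = (-0.1025, -0.1025, 0)
Detected image corners:
  c0 = (233.978021, 350.132286) px
  c1 = (329.515011, 300.108003) px
  c2 = (293.216144, 173.428724) px
  c3 = (194.362299, 213.524629) px
Planar DLT: solve 8×8 A·h = b for H (H[2,2]=1):
  H  [+572.58697 +190.12999 +264.67385]
  H  [-122.67587 +646.44649 +258.56857]
  H  [+0.37478 +0.02011 +1.00000]
B = K⁻¹H; ‖b₁‖=0.793190, ‖b₂‖=0.793190; λ = 2/(‖b₁‖+‖b₂‖) = 1.260731, sign → tz>0 ⇒ λ=+1.260731
r₁ = λ·B[:,0] = (+0.82675,-0.30535,+0.47249); r₂ = λ·B[:,1] = (+0.33357,+0.94239,+0.02535)
r₃ = r₁×r₂ = (-0.45301,+0.13665,+0.88097); SVD([r₁ r₂ r₃]) → R = UVᵀ:
  R  [+0.82675 +0.33357 -0.45301]
  R  [-0.30535 +0.94239 +0.13665]
  R  [+0.47249 +0.02535 +0.88097]
t = (-0.08568, +0.04547, +1.26073) m
tr R = 2.650102; θ = arccos((tr R − 1)/2) = 0.600504 rad = 34.406°
axis k = ((R−Rᵀ)₃₂, (R−Rᵀ)₁₃, (R−Rᵀ)₂₁) / (2 sinθ) = (-0.098489, -0.818948, -0.565353)
rvec = θ·k = (-0.059143, -0.491781, -0.339497)

rvec=(-0.0591, -0.4918, -0.3395) tvec=(-0.0857, 0.0455, 1.2607)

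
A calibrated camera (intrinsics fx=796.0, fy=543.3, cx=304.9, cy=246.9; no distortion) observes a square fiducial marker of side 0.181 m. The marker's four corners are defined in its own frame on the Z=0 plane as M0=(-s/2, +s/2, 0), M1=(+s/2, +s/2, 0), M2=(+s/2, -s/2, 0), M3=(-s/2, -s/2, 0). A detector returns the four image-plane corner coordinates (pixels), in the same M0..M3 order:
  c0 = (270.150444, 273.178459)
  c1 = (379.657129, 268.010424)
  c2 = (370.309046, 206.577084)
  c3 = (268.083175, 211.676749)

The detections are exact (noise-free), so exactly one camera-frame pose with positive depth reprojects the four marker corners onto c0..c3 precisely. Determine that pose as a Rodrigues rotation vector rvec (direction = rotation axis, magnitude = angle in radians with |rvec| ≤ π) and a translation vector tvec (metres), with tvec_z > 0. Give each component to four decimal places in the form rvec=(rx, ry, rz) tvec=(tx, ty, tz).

rvec=(-0.5394, 0.0529, -0.0595) tvec=(0.0289, -0.0202, 1.3593)

Intrinsics K: fx=796.0, fy=543.3, cx=304.9, cy=246.9
Marker side s = 0.181 m; corners in marker frame (Z=0):
  M0 = (-0.0905, +0.0905, 0)
  M1 = (+0.0905, +0.0905, 0)
  M2 = (+0.0905, -0.0905, 0)
  M3 = (-0.0905, -0.0905, 0)
Detected image corners:
  c0 = (270.150444, 273.178459) px
  c1 = (379.657129, 268.010424) px
  c2 = (370.309046, 206.577084) px
  c3 = (268.083175, 211.676749) px
Planar DLT: solve 8×8 A·h = b for H (H[2,2]=1):
  H  [+576.00316 -90.43767 +321.83013]
  H  [-34.46784 +248.79077 +238.81358]
  H  [-0.02548 -0.37859 +1.00000]
B = K⁻¹H; ‖b₁‖=0.735653, ‖b₂‖=0.735653; λ = 2/(‖b₁‖+‖b₂‖) = 1.359337, sign → tz>0 ⇒ λ=+1.359337
r₁ = λ·B[:,0] = (+0.99691,-0.07050,-0.03463); r₂ = λ·B[:,1] = (+0.04268,+0.85635,-0.51463)
r₃ = r₁×r₂ = (+0.06594,+0.51157,+0.85671); SVD([r₁ r₂ r₃]) → R = UVᵀ:
  R  [+0.99691 +0.04268 +0.06594]
  R  [-0.07050 +0.85635 +0.51157]
  R  [-0.03463 -0.51463 +0.85671]
t = (+0.02891, -0.02023, +1.35934) m
tr R = 2.709968; θ = arccos((tr R − 1)/2) = 0.545276 rad = 31.242°
axis k = ((R−Rᵀ)₃₂, (R−Rᵀ)₁₃, (R−Rᵀ)₂₁) / (2 sinθ) = (-0.989290, +0.096950, -0.109115)
rvec = θ·k = (-0.539436, +0.052864, -0.059498)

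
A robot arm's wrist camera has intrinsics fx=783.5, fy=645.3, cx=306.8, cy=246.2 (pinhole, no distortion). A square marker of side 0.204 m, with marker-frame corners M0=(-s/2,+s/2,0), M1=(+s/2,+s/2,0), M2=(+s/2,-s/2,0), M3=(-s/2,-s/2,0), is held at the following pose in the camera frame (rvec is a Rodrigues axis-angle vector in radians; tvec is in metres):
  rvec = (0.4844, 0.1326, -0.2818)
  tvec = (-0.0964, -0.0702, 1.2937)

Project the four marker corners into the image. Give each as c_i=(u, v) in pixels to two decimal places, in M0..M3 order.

c0=(212.64, 265.31) c1=(325.31, 242.40) c2=(287.95, 151.39) c3=(168.46, 178.73)

Intrinsics K: fx=783.5, fy=645.3, cx=306.8, cy=246.2
Marker side s = 0.204 m; corners in marker frame (Z=0):
  M0 = (-0.1020, +0.1020, 0)
  M1 = (+0.1020, +0.1020, 0)
  M2 = (+0.1020, -0.1020, 0)
  M3 = (-0.1020, -0.1020, 0)
rvec = (0.4844, 0.1326, -0.2818), |rvec| = θ = 0.57588 rad = 32.995°
Rodrigues: sinθ=0.54457, 1−cosθ=0.16129; R = I + sinθ·[k]× + (1−cosθ)·[k]×²:
    [+0.95283 +0.29772 +0.05900]
    [-0.23524 +0.84726 -0.47624]
    [-0.19178 +0.43989 +0.87733]
t = (-0.0964, -0.0702, 1.2937) m
M0: Pc = R·M0+t = (-0.16322, +0.04022, +1.35813); u = 783.5·(-0.16322)/1.35813 + 306.8 = 212.6383, v = 645.3·(+0.04022)/1.35813 + 246.2 = 265.3080
M1: Pc = R·M1+t = (+0.03116, -0.00777, +1.31901); u = 783.5·(+0.03116)/1.31901 + 306.8 = 325.3068, v = 645.3·(-0.00777)/1.31901 + 246.2 = 242.3968
M2: Pc = R·M2+t = (-0.02958, -0.18062, +1.22927); u = 783.5·(-0.02958)/1.22927 + 306.8 = 287.9474, v = 645.3·(-0.18062)/1.22927 + 246.2 = 151.3865
M3: Pc = R·M3+t = (-0.22396, -0.13263, +1.26839); u = 783.5·(-0.22396)/1.26839 + 306.8 = 168.4600, v = 645.3·(-0.13263)/1.26839 + 246.2 = 178.7258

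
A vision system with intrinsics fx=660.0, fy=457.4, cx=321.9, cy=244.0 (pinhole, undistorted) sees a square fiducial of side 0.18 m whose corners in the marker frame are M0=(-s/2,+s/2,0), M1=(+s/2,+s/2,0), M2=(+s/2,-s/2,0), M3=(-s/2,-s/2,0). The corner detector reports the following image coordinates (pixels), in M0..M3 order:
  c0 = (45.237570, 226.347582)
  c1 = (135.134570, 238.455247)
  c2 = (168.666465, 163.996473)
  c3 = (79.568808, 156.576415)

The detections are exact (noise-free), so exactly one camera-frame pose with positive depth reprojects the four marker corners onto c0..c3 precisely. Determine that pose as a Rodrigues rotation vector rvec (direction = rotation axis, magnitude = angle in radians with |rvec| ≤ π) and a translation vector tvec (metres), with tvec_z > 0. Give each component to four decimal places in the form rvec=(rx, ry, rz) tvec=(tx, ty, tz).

Intrinsics K: fx=660.0, fy=457.4, cx=321.9, cy=244.0
Marker side s = 0.18 m; corners in marker frame (Z=0):
  M0 = (-0.0900, +0.0900, 0)
  M1 = (+0.0900, +0.0900, 0)
  M2 = (+0.0900, -0.0900, 0)
  M3 = (-0.0900, -0.0900, 0)
Detected image corners:
  c0 = (45.237570, 226.347582) px
  c1 = (135.134570, 238.455247) px
  c2 = (168.666465, 163.996473) px
  c3 = (79.568808, 156.576415) px
Planar DLT: solve 8×8 A·h = b for H (H[2,2]=1):
  H  [+461.05111 -207.58753 +106.06514]
  H  [-12.15165 +365.40727 +195.62004]
  H  [-0.33710 -0.17743 +1.00000]
B = K⁻¹H; ‖b₁‖=0.939069, ‖b₂‖=0.939069; λ = 2/(‖b₁‖+‖b₂‖) = 1.064885, sign → tz>0 ⇒ λ=+1.064885
r₁ = λ·B[:,0] = (+0.91897,+0.16320,-0.35897); r₂ = λ·B[:,1] = (-0.24278,+0.95150,-0.18894)
r₃ = r₁×r₂ = (+0.31073,+0.26078,+0.91402); SVD([r₁ r₂ r₃]) → R = UVᵀ:
  R  [+0.91897 -0.24278 +0.31073]
  R  [+0.16320 +0.95150 +0.26078]
  R  [-0.35897 -0.18894 +0.91402]
t = (-0.34824, -0.11263, +1.06489) m
tr R = 2.784497; θ = arccos((tr R − 1)/2) = 0.468496 rad = 26.843°
axis k = ((R−Rᵀ)₃₂, (R−Rᵀ)₁₃, (R−Rᵀ)₂₁) / (2 sinθ) = (-0.497978, +0.741565, +0.449554)
rvec = θ·k = (-0.233300, +0.347420, +0.210614)

rvec=(-0.2333, 0.3474, 0.2106) tvec=(-0.3482, -0.1126, 1.0649)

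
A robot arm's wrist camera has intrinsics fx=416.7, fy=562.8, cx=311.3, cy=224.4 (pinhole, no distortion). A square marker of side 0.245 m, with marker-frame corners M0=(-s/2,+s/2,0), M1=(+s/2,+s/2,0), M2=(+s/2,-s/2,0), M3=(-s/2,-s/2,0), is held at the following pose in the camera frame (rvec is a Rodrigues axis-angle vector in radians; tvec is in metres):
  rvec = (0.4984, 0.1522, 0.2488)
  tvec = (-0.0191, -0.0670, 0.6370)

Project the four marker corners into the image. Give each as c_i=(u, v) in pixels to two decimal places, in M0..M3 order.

c0=(216.54, 227.33) c1=(356.23, 282.05) c2=(401.45, 87.68) c3=(231.66, 28.57)

Intrinsics K: fx=416.7, fy=562.8, cx=311.3, cy=224.4
Marker side s = 0.245 m; corners in marker frame (Z=0):
  M0 = (-0.1225, +0.1225, 0)
  M1 = (+0.1225, +0.1225, 0)
  M2 = (+0.1225, -0.1225, 0)
  M3 = (-0.1225, -0.1225, 0)
rvec = (0.4984, 0.1522, 0.2488), |rvec| = θ = 0.57747 rad = 33.086°
Rodrigues: sinθ=0.54590, 1−cosθ=0.16215; R = I + sinθ·[k]× + (1−cosθ)·[k]×²:
    [+0.95864 -0.19831 +0.20418]
    [+0.27209 +0.84911 -0.45274]
    [-0.08358 +0.48957 +0.86795]
t = (-0.0191, -0.0670, 0.6370) m
M0: Pc = R·M0+t = (-0.16083, +0.00369, +0.70721); u = 416.7·(-0.16083)/0.70721 + 311.3 = 216.5386, v = 562.8·(+0.00369)/0.70721 + 224.4 = 227.3330
M1: Pc = R·M1+t = (+0.07404, +0.07035, +0.68673); u = 416.7·(+0.07404)/0.68673 + 311.3 = 356.2260, v = 562.8·(+0.07035)/0.68673 + 224.4 = 282.0515
M2: Pc = R·M2+t = (+0.12263, -0.13769, +0.56679); u = 416.7·(+0.12263)/0.56679 + 311.3 = 401.4544, v = 562.8·(-0.13769)/0.56679 + 224.4 = 87.6833
M3: Pc = R·M3+t = (-0.11224, -0.20435, +0.58727); u = 416.7·(-0.11224)/0.58727 + 311.3 = 231.6596, v = 562.8·(-0.20435)/0.58727 + 224.4 = 28.5666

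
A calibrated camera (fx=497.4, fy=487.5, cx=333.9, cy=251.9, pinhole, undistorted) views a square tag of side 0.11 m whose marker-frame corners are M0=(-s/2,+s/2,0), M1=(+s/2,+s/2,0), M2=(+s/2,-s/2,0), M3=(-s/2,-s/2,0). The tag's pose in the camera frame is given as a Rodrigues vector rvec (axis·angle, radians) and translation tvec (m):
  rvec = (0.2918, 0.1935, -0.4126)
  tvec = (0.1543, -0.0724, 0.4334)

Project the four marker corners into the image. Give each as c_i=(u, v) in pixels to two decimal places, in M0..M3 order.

Intrinsics K: fx=497.4, fy=487.5, cx=333.9, cy=251.9
Marker side s = 0.11 m; corners in marker frame (Z=0):
  M0 = (-0.0550, +0.0550, 0)
  M1 = (+0.0550, +0.0550, 0)
  M2 = (+0.0550, -0.0550, 0)
  M3 = (-0.0550, -0.0550, 0)
rvec = (0.2918, 0.1935, -0.4126), |rvec| = θ = 0.54114 rad = 31.005°
Rodrigues: sinθ=0.51511, 1−cosθ=0.14288; R = I + sinθ·[k]× + (1−cosθ)·[k]×²:
    [+0.89867 +0.42031 +0.12545]
    [-0.36521 +0.87539 -0.31672]
    [-0.24294 +0.23881 +0.94019]
t = (0.1543, -0.0724, 0.4334) m
M0: Pc = R·M0+t = (+0.12799, -0.00417, +0.45990); u = 497.4·(+0.12799)/0.45990 + 333.9 = 472.3274, v = 487.5·(-0.00417)/0.45990 + 251.9 = 247.4828
M1: Pc = R·M1+t = (+0.22684, -0.04434, +0.43317); u = 497.4·(+0.22684)/0.43317 + 333.9 = 594.3779, v = 487.5·(-0.04434)/0.43317 + 251.9 = 201.9993
M2: Pc = R·M2+t = (+0.18061, -0.14063, +0.40690); u = 497.4·(+0.18061)/0.40690 + 333.9 = 554.6780, v = 487.5·(-0.14063)/0.40690 + 251.9 = 83.4116
M3: Pc = R·M3+t = (+0.08176, -0.10046, +0.43363); u = 497.4·(+0.08176)/0.43363 + 333.9 = 427.6803, v = 487.5·(-0.10046)/0.43363 + 251.9 = 138.9587

c0=(472.33, 247.48) c1=(594.38, 202.00) c2=(554.68, 83.41) c3=(427.68, 138.96)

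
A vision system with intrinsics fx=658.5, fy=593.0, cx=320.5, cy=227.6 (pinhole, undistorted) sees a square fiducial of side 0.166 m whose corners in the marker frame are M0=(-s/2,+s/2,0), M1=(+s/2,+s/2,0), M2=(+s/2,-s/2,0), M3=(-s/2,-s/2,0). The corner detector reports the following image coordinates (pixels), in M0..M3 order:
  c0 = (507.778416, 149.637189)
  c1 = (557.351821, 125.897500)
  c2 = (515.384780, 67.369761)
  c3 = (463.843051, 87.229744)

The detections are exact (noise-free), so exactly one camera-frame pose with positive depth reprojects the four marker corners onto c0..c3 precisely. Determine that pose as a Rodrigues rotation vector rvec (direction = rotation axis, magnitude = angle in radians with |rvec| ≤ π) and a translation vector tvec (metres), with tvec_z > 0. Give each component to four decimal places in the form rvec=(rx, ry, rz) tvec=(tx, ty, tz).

rvec=(-0.2312, -0.4776, -0.4967) tvec=(0.3959, -0.2772, 1.3632)

Intrinsics K: fx=658.5, fy=593.0, cx=320.5, cy=227.6
Marker side s = 0.166 m; corners in marker frame (Z=0):
  M0 = (-0.0830, +0.0830, 0)
  M1 = (+0.0830, +0.0830, 0)
  M2 = (+0.0830, -0.0830, 0)
  M3 = (-0.0830, -0.0830, 0)
Detected image corners:
  c0 = (507.778416, 149.637189) px
  c1 = (557.351821, 125.897500) px
  c2 = (515.384780, 67.369761) px
  c3 = (463.843051, 87.229744) px
Planar DLT: solve 8×8 A·h = b for H (H[2,2]=1):
  H  [+488.90783 +221.85200 +511.71811]
  H  [-92.47595 +356.18845 +107.02704]
  H  [+0.36062 -0.07183 +1.00000]
B = K⁻¹H; ‖b₁‖=0.733561, ‖b₂‖=0.733561; λ = 2/(‖b₁‖+‖b₂‖) = 1.363213, sign → tz>0 ⇒ λ=+1.363213
r₁ = λ·B[:,0] = (+0.77286,-0.40127,+0.49160); r₂ = λ·B[:,1] = (+0.50693,+0.85640,-0.09792)
r₃ = r₁×r₂ = (-0.38172,+0.32489,+0.86530); SVD([r₁ r₂ r₃]) → R = UVᵀ:
  R  [+0.77286 +0.50693 -0.38172]
  R  [-0.40127 +0.85640 +0.32489]
  R  [+0.49160 -0.09792 +0.86530]
t = (+0.39586, -0.27718, +1.36321) m
tr R = 2.494561; θ = arccos((tr R − 1)/2) = 0.726836 rad = 41.645°
axis k = ((R−Rᵀ)₃₂, (R−Rᵀ)₁₃, (R−Rᵀ)₂₁) / (2 sinθ) = (-0.318139, -0.657115, -0.683365)
rvec = θ·k = (-0.231235, -0.477615, -0.496694)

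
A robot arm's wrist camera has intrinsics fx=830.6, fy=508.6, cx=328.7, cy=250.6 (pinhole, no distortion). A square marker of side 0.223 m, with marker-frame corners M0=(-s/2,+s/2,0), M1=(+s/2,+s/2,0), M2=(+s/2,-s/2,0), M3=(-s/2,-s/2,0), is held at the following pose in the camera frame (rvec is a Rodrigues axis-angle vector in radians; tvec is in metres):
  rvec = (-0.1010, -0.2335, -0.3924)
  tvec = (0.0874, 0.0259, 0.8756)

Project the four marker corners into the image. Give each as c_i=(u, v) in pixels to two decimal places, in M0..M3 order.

Intrinsics K: fx=830.6, fy=508.6, cx=328.7, cy=250.6
Marker side s = 0.223 m; corners in marker frame (Z=0):
  M0 = (-0.1115, +0.1115, 0)
  M1 = (+0.1115, +0.1115, 0)
  M2 = (+0.1115, -0.1115, 0)
  M3 = (-0.1115, -0.1115, 0)
rvec = (-0.1010, -0.2335, -0.3924), |rvec| = θ = 0.46765 rad = 26.795°
Rodrigues: sinθ=0.45079, 1−cosθ=0.10737; R = I + sinθ·[k]× + (1−cosθ)·[k]×²:
    [+0.89764 +0.38983 -0.20562]
    [-0.36667 +0.91940 +0.14234]
    [+0.24454 -0.05237 +0.96822]
t = (0.0874, 0.0259, 0.8756) m
M0: Pc = R·M0+t = (+0.03078, +0.16930, +0.84249); u = 830.6·(+0.03078)/0.84249 + 328.7 = 359.0452, v = 508.6·(+0.16930)/0.84249 + 250.6 = 352.8017
M1: Pc = R·M1+t = (+0.23095, +0.08753, +0.89703); u = 830.6·(+0.23095)/0.89703 + 328.7 = 542.5502, v = 508.6·(+0.08753)/0.89703 + 250.6 = 300.2273
M2: Pc = R·M2+t = (+0.14402, -0.11750, +0.90871); u = 830.6·(+0.14402)/0.90871 + 328.7 = 460.3413, v = 508.6·(-0.11750)/0.90871 + 250.6 = 184.8374
M3: Pc = R·M3+t = (-0.05615, -0.03573, +0.85417); u = 830.6·(-0.05615)/0.85417 + 328.7 = 274.0971, v = 508.6·(-0.03573)/0.85417 + 250.6 = 229.3262

c0=(359.05, 352.80) c1=(542.55, 300.23) c2=(460.34, 184.84) c3=(274.10, 229.33)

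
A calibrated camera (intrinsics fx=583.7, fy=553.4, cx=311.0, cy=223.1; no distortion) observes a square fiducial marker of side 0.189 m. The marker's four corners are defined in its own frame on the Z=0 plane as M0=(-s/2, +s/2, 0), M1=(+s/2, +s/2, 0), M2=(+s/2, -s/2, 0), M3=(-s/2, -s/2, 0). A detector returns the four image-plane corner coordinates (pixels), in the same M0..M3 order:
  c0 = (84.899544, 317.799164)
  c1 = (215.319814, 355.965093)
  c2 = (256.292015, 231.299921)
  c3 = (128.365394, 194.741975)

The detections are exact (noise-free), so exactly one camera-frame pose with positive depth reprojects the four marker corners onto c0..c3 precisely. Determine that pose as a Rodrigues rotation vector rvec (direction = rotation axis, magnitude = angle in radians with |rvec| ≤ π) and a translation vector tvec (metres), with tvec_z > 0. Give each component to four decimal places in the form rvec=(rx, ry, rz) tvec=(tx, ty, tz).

Intrinsics K: fx=583.7, fy=553.4, cx=311.0, cy=223.1
Marker side s = 0.189 m; corners in marker frame (Z=0):
  M0 = (-0.0945, +0.0945, 0)
  M1 = (+0.0945, +0.0945, 0)
  M2 = (+0.0945, -0.0945, 0)
  M3 = (-0.0945, -0.0945, 0)
Detected image corners:
  c0 = (84.899544, 317.799164) px
  c1 = (215.319814, 355.965093) px
  c2 = (256.292015, 231.299921) px
  c3 = (128.365394, 194.741975) px
Planar DLT: solve 8×8 A·h = b for H (H[2,2]=1):
  H  [+677.48320 -242.82058 +171.23499]
  H  [+188.15654 +624.15400 +274.22694]
  H  [-0.03448 -0.11341 +1.00000]
B = K⁻¹H; ‖b₁‖=1.231492, ‖b₂‖=1.231492; λ = 2/(‖b₁‖+‖b₂‖) = 0.812023, sign → tz>0 ⇒ λ=+0.812023
r₁ = λ·B[:,0] = (+0.95741,+0.28738,-0.02800); r₂ = λ·B[:,1] = (-0.28874,+0.95297,-0.09209)
r₃ = r₁×r₂ = (+0.00022,+0.09625,+0.99536); SVD([r₁ r₂ r₃]) → R = UVᵀ:
  R  [+0.95741 -0.28874 +0.00022]
  R  [+0.28738 +0.95297 +0.09625]
  R  [-0.02800 -0.09209 +0.99536]
t = (-0.19444, +0.07502, +0.81202) m
tr R = 2.905735; θ = arccos((tr R − 1)/2) = 0.308245 rad = 17.661°
axis k = ((R−Rᵀ)₃₂, (R−Rᵀ)₁₃, (R−Rᵀ)₂₁) / (2 sinθ) = (-0.310404, +0.046498, +0.949467)
rvec = θ·k = (-0.095681, +0.014333, +0.292669)

rvec=(-0.0957, 0.0143, 0.2927) tvec=(-0.1944, 0.0750, 0.8120)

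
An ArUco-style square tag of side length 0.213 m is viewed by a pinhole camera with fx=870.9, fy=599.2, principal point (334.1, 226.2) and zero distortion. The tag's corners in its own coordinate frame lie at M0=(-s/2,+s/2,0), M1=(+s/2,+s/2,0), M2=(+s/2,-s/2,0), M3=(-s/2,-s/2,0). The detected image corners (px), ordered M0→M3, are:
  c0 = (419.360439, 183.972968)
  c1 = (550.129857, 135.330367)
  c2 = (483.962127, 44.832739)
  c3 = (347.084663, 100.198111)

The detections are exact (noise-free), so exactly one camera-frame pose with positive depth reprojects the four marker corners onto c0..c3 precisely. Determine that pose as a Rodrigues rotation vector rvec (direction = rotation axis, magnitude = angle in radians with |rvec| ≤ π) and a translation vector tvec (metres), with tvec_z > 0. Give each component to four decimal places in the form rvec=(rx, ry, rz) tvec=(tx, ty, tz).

rvec=(0.4436, 0.1178, -0.5279) tvec=(0.1641, -0.2227, 1.2332)

Intrinsics K: fx=870.9, fy=599.2, cx=334.1, cy=226.2
Marker side s = 0.213 m; corners in marker frame (Z=0):
  M0 = (-0.1065, +0.1065, 0)
  M1 = (+0.1065, +0.1065, 0)
  M2 = (+0.1065, -0.1065, 0)
  M3 = (-0.1065, -0.1065, 0)
Detected image corners:
  c0 = (419.360439, 183.972968) px
  c1 = (550.129857, 135.330367) px
  c2 = (483.962127, 44.832739) px
  c3 = (347.084663, 100.198111) px
Planar DLT: solve 8×8 A·h = b for H (H[2,2]=1):
  H  [+547.21178 +463.40551 +449.98957]
  H  [-264.41966 +444.41574 +118.00342]
  H  [-0.17905 +0.30690 +1.00000]
B = K⁻¹H; ‖b₁‖=0.810891, ‖b₂‖=0.810891; λ = 2/(‖b₁‖+‖b₂‖) = 1.233212, sign → tz>0 ⇒ λ=+1.233212
r₁ = λ·B[:,0] = (+0.85957,-0.46084,-0.22081); r₂ = λ·B[:,1] = (+0.51100,+0.77178,+0.37848)
r₃ = r₁×r₂ = (-0.00400,-0.43816,+0.89889); SVD([r₁ r₂ r₃]) → R = UVᵀ:
  R  [+0.85957 +0.51100 -0.00400]
  R  [-0.46084 +0.77178 -0.43816]
  R  [-0.22081 +0.37848 +0.89889]
t = (+0.16410, -0.22268, +1.23321) m
tr R = 2.530234; θ = arccos((tr R − 1)/2) = 0.699573 rad = 40.083°
axis k = ((R−Rᵀ)₃₂, (R−Rᵀ)₁₃, (R−Rᵀ)₂₁) / (2 sinθ) = (+0.634143, +0.168360, -0.754664)
rvec = θ·k = (+0.443629, +0.117780, -0.527942)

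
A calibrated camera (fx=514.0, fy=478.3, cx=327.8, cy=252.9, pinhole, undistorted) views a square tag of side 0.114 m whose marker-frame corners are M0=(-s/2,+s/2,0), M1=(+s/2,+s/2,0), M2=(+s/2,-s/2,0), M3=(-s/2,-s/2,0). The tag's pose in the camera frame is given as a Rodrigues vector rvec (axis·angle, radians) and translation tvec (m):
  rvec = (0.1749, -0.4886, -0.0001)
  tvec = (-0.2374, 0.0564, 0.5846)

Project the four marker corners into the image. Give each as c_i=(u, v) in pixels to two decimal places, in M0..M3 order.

Intrinsics K: fx=514.0, fy=478.3, cx=327.8, cy=252.9
Marker side s = 0.114 m; corners in marker frame (Z=0):
  M0 = (-0.0570, +0.0570, 0)
  M1 = (+0.0570, +0.0570, 0)
  M2 = (+0.0570, -0.0570, 0)
  M3 = (-0.0570, -0.0570, 0)
rvec = (0.1749, -0.4886, -0.0001), |rvec| = θ = 0.51896 rad = 29.734°
Rodrigues: sinθ=0.49598, 1−cosθ=0.13166; R = I + sinθ·[k]× + (1−cosθ)·[k]×²:
    [+0.88329 -0.04168 -0.46697]
    [-0.04187 +0.98505 -0.16713]
    [+0.46695 +0.16718 +0.86834]
t = (-0.2374, 0.0564, 0.5846) m
M0: Pc = R·M0+t = (-0.29012, +0.11493, +0.56751); u = 514.0·(-0.29012)/0.56751 + 327.8 = 65.0334, v = 478.3·(+0.11493)/0.56751 + 252.9 = 349.7667
M1: Pc = R·M1+t = (-0.18943, +0.11016, +0.62075); u = 514.0·(-0.18943)/0.62075 + 327.8 = 170.9464, v = 478.3·(+0.11016)/0.62075 + 252.9 = 337.7817
M2: Pc = R·M2+t = (-0.18468, -0.00213, +0.60169); u = 514.0·(-0.18468)/0.60169 + 327.8 = 170.0373, v = 478.3·(-0.00213)/0.60169 + 252.9 = 251.2033
M3: Pc = R·M3+t = (-0.28537, +0.00264, +0.54845); u = 514.0·(-0.28537)/0.54845 + 327.8 = 60.3557, v = 478.3·(+0.00264)/0.54845 + 252.9 = 255.2016

c0=(65.03, 349.77) c1=(170.95, 337.78) c2=(170.04, 251.20) c3=(60.36, 255.20)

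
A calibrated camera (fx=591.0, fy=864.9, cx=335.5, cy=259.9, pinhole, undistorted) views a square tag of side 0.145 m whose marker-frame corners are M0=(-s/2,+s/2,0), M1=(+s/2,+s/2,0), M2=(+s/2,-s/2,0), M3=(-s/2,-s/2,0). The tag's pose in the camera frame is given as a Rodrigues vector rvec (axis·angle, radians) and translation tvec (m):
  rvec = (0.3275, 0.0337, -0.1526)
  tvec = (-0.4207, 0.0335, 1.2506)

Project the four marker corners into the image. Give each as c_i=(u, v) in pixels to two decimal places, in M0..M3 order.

Intrinsics K: fx=591.0, fy=864.9, cx=335.5, cy=259.9
Marker side s = 0.145 m; corners in marker frame (Z=0):
  M0 = (-0.0725, +0.0725, 0)
  M1 = (+0.0725, +0.0725, 0)
  M2 = (+0.0725, -0.0725, 0)
  M3 = (-0.0725, -0.0725, 0)
rvec = (0.3275, 0.0337, -0.1526), |rvec| = θ = 0.36288 rad = 20.791°
Rodrigues: sinθ=0.35496, 1−cosθ=0.06512; R = I + sinθ·[k]× + (1−cosθ)·[k]×²:
    [+0.98792 +0.15473 +0.00825]
    [-0.14381 +0.93544 -0.32290]
    [-0.05768 +0.31782 +0.94640]
t = (-0.4207, 0.0335, 1.2506) m
M0: Pc = R·M0+t = (-0.48111, +0.11175, +1.27782); u = 591.0·(-0.48111)/1.27782 + 335.5 = 112.9858, v = 864.9·(+0.11175)/1.27782 + 259.9 = 335.5358
M1: Pc = R·M1+t = (-0.33786, +0.09089, +1.26946); u = 591.0·(-0.33786)/1.26946 + 335.5 = 178.2096, v = 864.9·(+0.09089)/1.26946 + 259.9 = 321.8266
M2: Pc = R·M2+t = (-0.36029, -0.04475, +1.22338); u = 591.0·(-0.36029)/1.22338 + 335.5 = 161.4460, v = 864.9·(-0.04475)/1.22338 + 259.9 = 228.2655
M3: Pc = R·M3+t = (-0.50354, -0.02389, +1.23174); u = 591.0·(-0.50354)/1.23174 + 335.5 = 93.8958, v = 864.9·(-0.02389)/1.23174 + 259.9 = 243.1229

c0=(112.99, 335.54) c1=(178.21, 321.83) c2=(161.45, 228.27) c3=(93.90, 243.12)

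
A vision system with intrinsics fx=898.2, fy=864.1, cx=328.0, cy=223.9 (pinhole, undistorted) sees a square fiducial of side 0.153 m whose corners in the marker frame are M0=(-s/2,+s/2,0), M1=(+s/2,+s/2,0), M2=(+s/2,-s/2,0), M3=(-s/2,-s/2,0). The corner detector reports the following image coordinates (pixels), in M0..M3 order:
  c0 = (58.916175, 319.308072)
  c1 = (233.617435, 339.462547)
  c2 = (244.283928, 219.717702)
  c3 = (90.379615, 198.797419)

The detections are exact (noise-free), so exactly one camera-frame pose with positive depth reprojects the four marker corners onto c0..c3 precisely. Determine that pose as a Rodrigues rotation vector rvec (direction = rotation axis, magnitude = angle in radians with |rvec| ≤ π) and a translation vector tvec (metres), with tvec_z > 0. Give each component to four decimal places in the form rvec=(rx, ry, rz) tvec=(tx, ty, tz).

rvec=(-0.7457, -0.1980, 0.0768) tvec=(-0.1596, 0.0410, 0.8459)

Intrinsics K: fx=898.2, fy=864.1, cx=328.0, cy=223.9
Marker side s = 0.153 m; corners in marker frame (Z=0):
  M0 = (-0.0765, +0.0765, 0)
  M1 = (+0.0765, +0.0765, 0)
  M2 = (+0.0765, -0.0765, 0)
  M3 = (-0.0765, -0.0765, 0)
Detected image corners:
  c0 = (58.916175, 319.308072) px
  c1 = (233.617435, 339.462547) px
  c2 = (244.283928, 219.717702) px
  c3 = (90.379615, 198.797419) px
Planar DLT: solve 8×8 A·h = b for H (H[2,2]=1):
  H  [+1097.78729 -262.86607 +158.57341]
  H  [+182.64132 +568.49148 +265.76639]
  H  [+0.17918 -0.80433 +1.00000]
B = K⁻¹H; ‖b₁‖=1.182135, ‖b₂‖=1.182135; λ = 2/(‖b₁‖+‖b₂‖) = 0.845927, sign → tz>0 ⇒ λ=+0.845927
r₁ = λ·B[:,0] = (+0.97855,+0.13953,+0.15157); r₂ = λ·B[:,1] = (+0.00090,+0.73284,-0.68040)
r₃ = r₁×r₂ = (-0.20601,+0.66594,+0.71699); SVD([r₁ r₂ r₃]) → R = UVᵀ:
  R  [+0.97855 +0.00090 -0.20601]
  R  [+0.13953 +0.73284 +0.66594]
  R  [+0.15157 -0.68040 +0.71699]
t = (-0.15957, +0.04099, +0.84593) m
tr R = 2.428379; θ = arccos((tr R − 1)/2) = 0.775331 rad = 44.423°
axis k = ((R−Rᵀ)₃₂, (R−Rᵀ)₁₃, (R−Rᵀ)₂₁) / (2 sinθ) = (-0.961742, -0.255432, +0.099027)
rvec = θ·k = (-0.745669, -0.198045, +0.076779)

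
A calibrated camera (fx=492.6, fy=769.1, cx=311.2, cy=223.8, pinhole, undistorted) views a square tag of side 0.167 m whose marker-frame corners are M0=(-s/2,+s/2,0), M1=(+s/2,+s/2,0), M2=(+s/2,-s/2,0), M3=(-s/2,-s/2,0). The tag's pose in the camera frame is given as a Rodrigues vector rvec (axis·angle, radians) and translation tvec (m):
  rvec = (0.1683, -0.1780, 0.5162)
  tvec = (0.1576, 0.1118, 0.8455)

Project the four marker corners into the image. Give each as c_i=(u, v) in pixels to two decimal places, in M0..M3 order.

c0=(337.20, 355.81) c1=(416.74, 420.25) c2=(467.60, 295.76) c3=(388.39, 224.46)

Intrinsics K: fx=492.6, fy=769.1, cx=311.2, cy=223.8
Marker side s = 0.167 m; corners in marker frame (Z=0):
  M0 = (-0.0835, +0.0835, 0)
  M1 = (+0.0835, +0.0835, 0)
  M2 = (+0.0835, -0.0835, 0)
  M3 = (-0.0835, -0.0835, 0)
rvec = (0.1683, -0.1780, 0.5162), |rvec| = θ = 0.57138 rad = 32.737°
Rodrigues: sinθ=0.54079, 1−cosθ=0.15884; R = I + sinθ·[k]× + (1−cosθ)·[k]×²:
    [+0.85494 -0.50314 -0.12620]
    [+0.47399 +0.85657 -0.20400]
    [+0.21074 +0.11459 +0.97080]
t = (0.1576, 0.1118, 0.8455) m
M0: Pc = R·M0+t = (+0.04420, +0.14375, +0.83747); u = 492.6·(+0.04420)/0.83747 + 311.2 = 337.1985, v = 769.1·(+0.14375)/0.83747 + 223.8 = 355.8101
M1: Pc = R·M1+t = (+0.18697, +0.22290, +0.87266); u = 492.6·(+0.18697)/0.87266 + 311.2 = 416.7432, v = 769.1·(+0.22290)/0.87266 + 223.8 = 420.2489
M2: Pc = R·M2+t = (+0.27100, +0.07985, +0.85353); u = 492.6·(+0.27100)/0.85353 + 311.2 = 467.6030, v = 769.1·(+0.07985)/0.85353 + 223.8 = 295.7555
M3: Pc = R·M3+t = (+0.12823, +0.00070, +0.81834); u = 492.6·(+0.12823)/0.81834 + 311.2 = 388.3856, v = 769.1·(+0.00070)/0.81834 + 223.8 = 224.4558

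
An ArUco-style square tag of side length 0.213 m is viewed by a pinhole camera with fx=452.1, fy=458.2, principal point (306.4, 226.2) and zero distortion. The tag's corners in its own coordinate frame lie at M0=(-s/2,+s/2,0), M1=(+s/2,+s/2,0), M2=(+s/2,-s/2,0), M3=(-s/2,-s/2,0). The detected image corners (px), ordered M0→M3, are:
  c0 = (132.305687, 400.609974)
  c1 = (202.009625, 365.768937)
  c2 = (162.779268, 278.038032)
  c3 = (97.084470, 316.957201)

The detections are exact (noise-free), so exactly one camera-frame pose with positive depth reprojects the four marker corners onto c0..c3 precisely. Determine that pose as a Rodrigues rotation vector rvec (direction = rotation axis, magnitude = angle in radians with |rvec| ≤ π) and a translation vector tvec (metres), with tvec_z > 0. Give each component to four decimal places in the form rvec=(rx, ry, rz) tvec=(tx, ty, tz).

Intrinsics K: fx=452.1, fy=458.2, cx=306.4, cy=226.2
Marker side s = 0.213 m; corners in marker frame (Z=0):
  M0 = (-0.1065, +0.1065, 0)
  M1 = (+0.1065, +0.1065, 0)
  M2 = (+0.1065, -0.1065, 0)
  M3 = (-0.1065, -0.1065, 0)
Detected image corners:
  c0 = (132.305687, 400.609974) px
  c1 = (202.009625, 365.768937) px
  c2 = (162.779268, 278.038032) px
  c3 = (97.084470, 316.957201) px
Planar DLT: solve 8×8 A·h = b for H (H[2,2]=1):
  H  [+276.50049 +155.85217 +147.29589]
  H  [-267.69633 +359.32150 +340.31582]
  H  [-0.27743 -0.12548 +1.00000]
B = K⁻¹H; ‖b₁‖=0.957291, ‖b₂‖=0.957291; λ = 2/(‖b₁‖+‖b₂‖) = 1.044614, sign → tz>0 ⇒ λ=+1.044614
r₁ = λ·B[:,0] = (+0.83529,-0.46723,-0.28981); r₂ = λ·B[:,1] = (+0.44894,+0.88390,-0.13107)
r₃ = r₁×r₂ = (+0.31740,-0.02062,+0.94807); SVD([r₁ r₂ r₃]) → R = UVᵀ:
  R  [+0.83529 +0.44894 +0.31740]
  R  [-0.46723 +0.88390 -0.02062]
  R  [-0.28981 -0.13107 +0.94807]
t = (-0.36762, +0.26016, +1.04461) m
tr R = 2.667251; θ = arccos((tr R − 1)/2) = 0.585157 rad = 33.527°
axis k = ((R−Rᵀ)₃₂, (R−Rᵀ)₁₃, (R−Rᵀ)₂₁) / (2 sinθ) = (-0.099985, +0.549683, -0.829368)
rvec = θ·k = (-0.058507, +0.321651, -0.485310)

rvec=(-0.0585, 0.3217, -0.4853) tvec=(-0.3676, 0.2602, 1.0446)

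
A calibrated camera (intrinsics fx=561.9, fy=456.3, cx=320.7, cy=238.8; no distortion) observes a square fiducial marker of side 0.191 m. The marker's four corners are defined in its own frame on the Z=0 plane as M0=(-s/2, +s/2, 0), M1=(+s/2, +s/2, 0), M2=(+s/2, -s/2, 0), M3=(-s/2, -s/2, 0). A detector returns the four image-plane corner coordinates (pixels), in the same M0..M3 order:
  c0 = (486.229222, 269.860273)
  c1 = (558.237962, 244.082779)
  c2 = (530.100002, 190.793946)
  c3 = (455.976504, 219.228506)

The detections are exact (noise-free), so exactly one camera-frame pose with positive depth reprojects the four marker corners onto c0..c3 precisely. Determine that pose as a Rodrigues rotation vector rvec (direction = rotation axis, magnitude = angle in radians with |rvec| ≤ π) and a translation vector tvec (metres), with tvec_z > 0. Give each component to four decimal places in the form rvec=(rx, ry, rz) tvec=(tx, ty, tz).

rvec=(0.3539, 0.1436, -0.4842) tvec=(0.4632, -0.0216, 1.3942)

Intrinsics K: fx=561.9, fy=456.3, cx=320.7, cy=238.8
Marker side s = 0.191 m; corners in marker frame (Z=0):
  M0 = (-0.0955, +0.0955, 0)
  M1 = (+0.0955, +0.0955, 0)
  M2 = (+0.0955, -0.0955, 0)
  M3 = (-0.0955, -0.0955, 0)
Detected image corners:
  c0 = (486.229222, 269.860273) px
  c1 = (558.237962, 244.082779) px
  c2 = (530.100002, 190.793946) px
  c3 = (455.976504, 219.228506) px
Planar DLT: solve 8×8 A·h = b for H (H[2,2]=1):
  H  [+303.17274 +261.53201 +507.38941]
  H  [-177.83991 +321.35378 +231.72422]
  H  [-0.15613 +0.21392 +1.00000]
B = K⁻¹H; ‖b₁‖=0.717271, ‖b₂‖=0.717271; λ = 2/(‖b₁‖+‖b₂‖) = 1.394174, sign → tz>0 ⇒ λ=+1.394174
r₁ = λ·B[:,0] = (+0.87646,-0.42945,-0.21768); r₂ = λ·B[:,1] = (+0.47869,+0.82578,+0.29824)
r₃ = r₁×r₂ = (+0.05167,-0.36560,+0.92934); SVD([r₁ r₂ r₃]) → R = UVᵀ:
  R  [+0.87646 +0.47869 +0.05167]
  R  [-0.42945 +0.82578 -0.36560]
  R  [-0.21768 +0.29824 +0.92934]
t = (+0.46321, -0.02162, +1.39417) m
tr R = 2.631578; θ = arccos((tr R − 1)/2) = 0.616704 rad = 35.335°
axis k = ((R−Rᵀ)₃₂, (R−Rᵀ)₁₃, (R−Rᵀ)₂₁) / (2 sinθ) = (+0.573912, +0.232862, -0.785112)
rvec = θ·k = (+0.353934, +0.143607, -0.484181)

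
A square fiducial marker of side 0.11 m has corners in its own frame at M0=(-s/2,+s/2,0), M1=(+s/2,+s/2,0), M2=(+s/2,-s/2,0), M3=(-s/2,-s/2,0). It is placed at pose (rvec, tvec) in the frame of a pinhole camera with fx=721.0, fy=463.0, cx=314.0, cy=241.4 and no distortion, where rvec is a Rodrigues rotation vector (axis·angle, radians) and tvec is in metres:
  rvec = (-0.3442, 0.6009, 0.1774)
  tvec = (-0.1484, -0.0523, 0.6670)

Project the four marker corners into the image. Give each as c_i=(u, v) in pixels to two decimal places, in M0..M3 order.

Intrinsics K: fx=721.0, fy=463.0, cx=314.0, cy=241.4
Marker side s = 0.11 m; corners in marker frame (Z=0):
  M0 = (-0.0550, +0.0550, 0)
  M1 = (+0.0550, +0.0550, 0)
  M2 = (+0.0550, -0.0550, 0)
  M3 = (-0.0550, -0.0550, 0)
rvec = (-0.3442, 0.6009, 0.1774), |rvec| = θ = 0.71486 rad = 40.958°
Rodrigues: sinθ=0.65551, 1−cosθ=0.24482; R = I + sinθ·[k]× + (1−cosθ)·[k]×²:
    [+0.81194 -0.26176 +0.52176]
    [+0.06359 +0.92817 +0.36669]
    [-0.58027 -0.26456 +0.77026]
t = (-0.1484, -0.0523, 0.6670) m
M0: Pc = R·M0+t = (-0.20745, -0.00475, +0.68436); u = 721.0·(-0.20745)/0.68436 + 314.0 = 95.4410, v = 463.0·(-0.00475)/0.68436 + 241.4 = 238.1877
M1: Pc = R·M1+t = (-0.11814, +0.00225, +0.62053); u = 721.0·(-0.11814)/0.62053 + 314.0 = 176.7332, v = 463.0·(+0.00225)/0.62053 + 241.4 = 243.0761
M2: Pc = R·M2+t = (-0.08935, -0.09985, +0.64964); u = 721.0·(-0.08935)/0.64964 + 314.0 = 214.8385, v = 463.0·(-0.09985)/0.64964 + 241.4 = 170.2349
M3: Pc = R·M3+t = (-0.17866, -0.10685, +0.71347); u = 721.0·(-0.17866)/0.71347 + 314.0 = 133.4530, v = 463.0·(-0.10685)/0.71347 + 241.4 = 172.0625

c0=(95.44, 238.19) c1=(176.73, 243.08) c2=(214.84, 170.23) c3=(133.45, 172.06)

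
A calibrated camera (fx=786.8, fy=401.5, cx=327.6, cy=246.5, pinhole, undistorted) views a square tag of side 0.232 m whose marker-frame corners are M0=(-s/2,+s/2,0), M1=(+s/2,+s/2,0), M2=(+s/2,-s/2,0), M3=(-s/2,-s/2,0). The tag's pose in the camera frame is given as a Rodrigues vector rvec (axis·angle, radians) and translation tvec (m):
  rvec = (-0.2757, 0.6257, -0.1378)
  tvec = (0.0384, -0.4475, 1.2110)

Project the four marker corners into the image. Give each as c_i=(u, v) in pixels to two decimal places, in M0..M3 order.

c0=(296.15, 145.45) c1=(424.29, 116.12) c2=(411.86, 48.38) c3=(291.65, 82.87)

Intrinsics K: fx=786.8, fy=401.5, cx=327.6, cy=246.5
Marker side s = 0.232 m; corners in marker frame (Z=0):
  M0 = (-0.1160, +0.1160, 0)
  M1 = (+0.1160, +0.1160, 0)
  M2 = (+0.1160, -0.1160, 0)
  M3 = (-0.1160, -0.1160, 0)
rvec = (-0.2757, 0.6257, -0.1378), |rvec| = θ = 0.69750 rad = 39.964°
Rodrigues: sinθ=0.64230, 1−cosθ=0.23355; R = I + sinθ·[k]× + (1−cosθ)·[k]×²:
    [+0.80294 +0.04408 +0.59442]
    [-0.20971 +0.95440 +0.21249]
    [-0.55795 -0.29527 +0.77557]
t = (0.0384, -0.4475, 1.2110) m
M0: Pc = R·M0+t = (-0.04963, -0.31246, +1.24147); u = 786.8·(-0.04963)/1.24147 + 327.6 = 296.1477, v = 401.5·(-0.31246)/1.24147 + 246.5 = 145.4470
M1: Pc = R·M1+t = (+0.13665, -0.36112, +1.11203); u = 786.8·(+0.13665)/1.11203 + 327.6 = 424.2885, v = 401.5·(-0.36112)/1.11203 + 246.5 = 116.1180
M2: Pc = R·M2+t = (+0.12643, -0.58254, +1.18053); u = 786.8·(+0.12643)/1.18053 + 327.6 = 411.8616, v = 401.5·(-0.58254)/1.18053 + 246.5 = 48.3786
M3: Pc = R·M3+t = (-0.05985, -0.53388, +1.30997); u = 786.8·(-0.05985)/1.30997 + 327.6 = 291.6497, v = 401.5·(-0.53388)/1.30997 + 246.5 = 82.8675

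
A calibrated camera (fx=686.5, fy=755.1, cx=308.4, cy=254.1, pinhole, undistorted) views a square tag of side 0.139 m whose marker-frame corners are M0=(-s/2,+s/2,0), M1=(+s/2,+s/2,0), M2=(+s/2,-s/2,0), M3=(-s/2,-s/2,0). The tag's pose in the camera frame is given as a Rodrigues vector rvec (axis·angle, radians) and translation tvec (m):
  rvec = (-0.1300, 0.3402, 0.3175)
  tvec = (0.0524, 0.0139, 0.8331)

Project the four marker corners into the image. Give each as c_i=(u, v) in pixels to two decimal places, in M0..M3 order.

c0=(282.26, 306.98) c1=(386.78, 347.18) c2=(424.15, 224.53) c3=(318.75, 191.66)

Intrinsics K: fx=686.5, fy=755.1, cx=308.4, cy=254.1
Marker side s = 0.139 m; corners in marker frame (Z=0):
  M0 = (-0.0695, +0.0695, 0)
  M1 = (+0.0695, +0.0695, 0)
  M2 = (+0.0695, -0.0695, 0)
  M3 = (-0.0695, -0.0695, 0)
rvec = (-0.1300, 0.3402, 0.3175), |rvec| = θ = 0.48316 rad = 27.683°
Rodrigues: sinθ=0.46458, 1−cosθ=0.11447; R = I + sinθ·[k]× + (1−cosθ)·[k]×²:
    [+0.89382 -0.32698 +0.30688]
    [+0.28360 +0.94228 +0.17797]
    [-0.34736 -0.07204 +0.93496]
t = (0.0524, 0.0139, 0.8331) m
M0: Pc = R·M0+t = (-0.03245, +0.05968, +0.85223); u = 686.5·(-0.03245)/0.85223 + 308.4 = 282.2644, v = 755.1·(+0.05968)/0.85223 + 254.1 = 306.9763
M1: Pc = R·M1+t = (+0.09180, +0.09910, +0.80395); u = 686.5·(+0.09180)/0.80395 + 308.4 = 386.7848, v = 755.1·(+0.09910)/0.80395 + 254.1 = 347.1774
M2: Pc = R·M2+t = (+0.13725, -0.03188, +0.81397); u = 686.5·(+0.13725)/0.81397 + 308.4 = 424.1530, v = 755.1·(-0.03188)/0.81397 + 254.1 = 224.5272
M3: Pc = R·M3+t = (+0.01300, -0.07130, +0.86225); u = 686.5·(+0.01300)/0.86225 + 308.4 = 318.7538, v = 755.1·(-0.07130)/0.86225 + 254.1 = 191.6609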